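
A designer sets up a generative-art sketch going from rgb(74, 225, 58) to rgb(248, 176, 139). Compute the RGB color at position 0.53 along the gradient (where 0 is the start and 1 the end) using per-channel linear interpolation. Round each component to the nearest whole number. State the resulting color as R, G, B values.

R = 74 + 0.53 × (248 − 74) = 74 + 0.53 × 174 = 166.22 → 166
G = 225 + 0.53 × (176 − 225) = 225 + 0.53 × -49 = 199.03 → 199
B = 58 + 0.53 × (139 − 58) = 58 + 0.53 × 81 = 100.93 → 101

(166, 199, 101)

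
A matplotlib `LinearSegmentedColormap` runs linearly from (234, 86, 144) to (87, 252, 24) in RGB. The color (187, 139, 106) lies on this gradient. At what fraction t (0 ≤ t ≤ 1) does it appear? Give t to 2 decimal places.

Invert the lerp on the G channel (largest span, 166): t = (139 − 86) / (252 − 86) = 53/166 = 0.31928.
Check on R: (187 − 234)/(87 − 234) = 0.3197 ✓

0.32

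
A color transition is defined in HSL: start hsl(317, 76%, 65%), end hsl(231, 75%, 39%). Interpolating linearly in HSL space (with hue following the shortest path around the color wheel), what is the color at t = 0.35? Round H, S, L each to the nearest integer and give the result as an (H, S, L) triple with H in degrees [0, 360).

Hue arc: Δh = 231 − 317 = -86° (|Δh| ≤ 180, already the shorter path).
H = 317 + 0.35 × (-86) = 286.9 → 287°
S = 76 + 0.35 × (75 − 76) = 75.65 → 76%
L = 65 + 0.35 × (39 − 65) = 55.9 → 56%

(287, 76, 56)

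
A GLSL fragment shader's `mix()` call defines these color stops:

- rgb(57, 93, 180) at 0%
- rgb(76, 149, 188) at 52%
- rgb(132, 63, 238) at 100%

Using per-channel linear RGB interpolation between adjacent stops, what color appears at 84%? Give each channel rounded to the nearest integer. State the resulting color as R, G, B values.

84% lies between the 52% and 100% stops, so the local fraction is t = (84 − 52)/(100 − 52) = 32/48 ≈ 0.6667.
R = 76 + 0.6667 × (132 − 76) = 113.335 → 113
G = 149 + 0.6667 × (63 − 149) = 91.664 → 92
B = 188 + 0.6667 × (238 − 188) = 221.335 → 221

(113, 92, 221)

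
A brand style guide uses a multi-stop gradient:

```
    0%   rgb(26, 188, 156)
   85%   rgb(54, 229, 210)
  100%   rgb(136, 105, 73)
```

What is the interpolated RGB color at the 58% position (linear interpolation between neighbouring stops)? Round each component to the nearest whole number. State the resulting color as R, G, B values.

58% lies between the 0% and 85% stops, so the local fraction is t = (58 − 0)/(85 − 0) = 58/85 ≈ 0.6824.
R = 26 + 0.6824 × (54 − 26) = 45.107 → 45
G = 188 + 0.6824 × (229 − 188) = 215.978 → 216
B = 156 + 0.6824 × (210 − 156) = 192.85 → 193

(45, 216, 193)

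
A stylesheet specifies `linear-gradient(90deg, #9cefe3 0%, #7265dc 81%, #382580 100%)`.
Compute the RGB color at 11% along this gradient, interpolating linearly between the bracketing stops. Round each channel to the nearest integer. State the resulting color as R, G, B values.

(150, 220, 226)

11% lies between the 0% and 81% stops, so the local fraction is t = (11 − 0)/(81 − 0) = 11/81 ≈ 0.1358.
#9cefe3 → (156, 239, 227); #7265dc → (114, 101, 220).
R = 156 + 0.1358 × (114 − 156) = 150.296 → 150
G = 239 + 0.1358 × (101 − 239) = 220.26 → 220
B = 227 + 0.1358 × (220 − 227) = 226.049 → 226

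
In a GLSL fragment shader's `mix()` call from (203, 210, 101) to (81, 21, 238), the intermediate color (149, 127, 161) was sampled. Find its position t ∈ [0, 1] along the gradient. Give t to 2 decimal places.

0.44

Invert the lerp on the G channel (largest span, 189): t = (127 − 210) / (21 − 210) = -83/-189 = 0.43915.
Check on R: (149 − 203)/(81 − 203) = 0.4426 ✓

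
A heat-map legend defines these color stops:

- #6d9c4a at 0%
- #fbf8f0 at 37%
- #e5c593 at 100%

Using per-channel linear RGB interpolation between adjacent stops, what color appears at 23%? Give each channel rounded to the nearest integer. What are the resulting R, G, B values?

23% lies between the 0% and 37% stops, so the local fraction is t = (23 − 0)/(37 − 0) = 23/37 ≈ 0.6216.
#6d9c4a → (109, 156, 74); #fbf8f0 → (251, 248, 240).
R = 109 + 0.6216 × (251 − 109) = 197.267 → 197
G = 156 + 0.6216 × (248 − 156) = 213.187 → 213
B = 74 + 0.6216 × (240 − 74) = 177.186 → 177

(197, 213, 177)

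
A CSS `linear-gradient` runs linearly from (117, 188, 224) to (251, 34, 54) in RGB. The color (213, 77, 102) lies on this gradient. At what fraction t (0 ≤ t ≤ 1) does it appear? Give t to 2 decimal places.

Invert the lerp on the B channel (largest span, 170): t = (102 − 224) / (54 − 224) = -122/-170 = 0.71765.
Check on R: (213 − 117)/(251 − 117) = 0.7164 ✓

0.72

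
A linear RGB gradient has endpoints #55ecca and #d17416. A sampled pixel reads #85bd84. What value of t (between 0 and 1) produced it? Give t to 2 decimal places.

Invert the lerp on the B channel (largest span, 180): t = (132 − 202) / (22 − 202) = -70/-180 = 0.38889.
Check on R: (133 − 85)/(209 − 85) = 0.3871 ✓

0.39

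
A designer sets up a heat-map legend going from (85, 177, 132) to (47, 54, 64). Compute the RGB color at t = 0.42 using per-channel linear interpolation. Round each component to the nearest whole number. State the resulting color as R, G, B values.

R = 85 + 0.42 × (47 − 85) = 85 + 0.42 × -38 = 69.04 → 69
G = 177 + 0.42 × (54 − 177) = 177 + 0.42 × -123 = 125.34 → 125
B = 132 + 0.42 × (64 − 132) = 132 + 0.42 × -68 = 103.44 → 103

(69, 125, 103)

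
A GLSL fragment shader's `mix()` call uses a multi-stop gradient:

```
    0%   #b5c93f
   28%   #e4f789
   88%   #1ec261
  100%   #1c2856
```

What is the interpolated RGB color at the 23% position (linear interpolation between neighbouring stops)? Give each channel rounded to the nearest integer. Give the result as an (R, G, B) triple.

23% lies between the 0% and 28% stops, so the local fraction is t = (23 − 0)/(28 − 0) = 23/28 ≈ 0.8214.
#b5c93f → (181, 201, 63); #e4f789 → (228, 247, 137).
R = 181 + 0.8214 × (228 − 181) = 219.606 → 220
G = 201 + 0.8214 × (247 − 201) = 238.784 → 239
B = 63 + 0.8214 × (137 − 63) = 123.784 → 124

(220, 239, 124)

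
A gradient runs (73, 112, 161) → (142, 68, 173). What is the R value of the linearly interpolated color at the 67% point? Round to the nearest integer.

119

R = 73 + 0.67 × (142 − 73) = 119.23 → 119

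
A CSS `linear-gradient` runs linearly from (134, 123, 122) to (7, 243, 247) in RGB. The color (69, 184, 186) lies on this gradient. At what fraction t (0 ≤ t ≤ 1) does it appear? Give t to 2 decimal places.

0.51

Invert the lerp on the R channel (largest span, 127): t = (69 − 134) / (7 − 134) = -65/-127 = 0.51181.
Check on G: (184 − 123)/(243 − 123) = 0.5083 ✓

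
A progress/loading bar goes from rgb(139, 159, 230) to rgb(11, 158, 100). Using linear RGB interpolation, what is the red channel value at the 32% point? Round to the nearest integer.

R = 139 + 0.32 × (11 − 139) = 98.04 → 98

98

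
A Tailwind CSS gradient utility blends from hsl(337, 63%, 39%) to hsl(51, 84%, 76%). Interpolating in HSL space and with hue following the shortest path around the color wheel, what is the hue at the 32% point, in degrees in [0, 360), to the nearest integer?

1

Hue: 51 − 337 = -286°, but |-286| > 180 so the shorter arc goes the other way: Δh = -286 + 360 = 74°.
H = 337 + 0.32 × (74) = 360.68 → 361 → 361 mod 360 = 1°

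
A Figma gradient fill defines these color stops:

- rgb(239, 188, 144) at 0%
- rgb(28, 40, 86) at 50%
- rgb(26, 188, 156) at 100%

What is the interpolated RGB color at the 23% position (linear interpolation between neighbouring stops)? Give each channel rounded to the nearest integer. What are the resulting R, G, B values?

(142, 120, 117)

23% lies between the 0% and 50% stops, so the local fraction is t = (23 − 0)/(50 − 0) = 23/50 ≈ 0.46.
R = 239 + 0.46 × (28 − 239) = 141.94 → 142
G = 188 + 0.46 × (40 − 188) = 119.92 → 120
B = 144 + 0.46 × (86 − 144) = 117.32 → 117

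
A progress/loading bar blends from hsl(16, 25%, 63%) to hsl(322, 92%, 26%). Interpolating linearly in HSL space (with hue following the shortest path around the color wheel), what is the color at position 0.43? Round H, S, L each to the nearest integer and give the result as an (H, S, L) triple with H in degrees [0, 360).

(353, 54, 47)

Hue: 322 − 16 = 306°, but |306| > 180 so the shorter arc goes the other way: Δh = 306 − 360 = -54°.
H = 16 + 0.43 × (-54) = -7.22 → -7 → -7 mod 360 = 353°
S = 25 + 0.43 × (92 − 25) = 53.81 → 54%
L = 63 + 0.43 × (26 − 63) = 47.09 → 47%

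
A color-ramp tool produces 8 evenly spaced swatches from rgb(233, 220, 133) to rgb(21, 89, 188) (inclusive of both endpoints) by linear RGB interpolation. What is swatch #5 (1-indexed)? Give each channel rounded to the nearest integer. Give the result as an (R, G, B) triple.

(112, 145, 164)

With 8 swatches and endpoints inclusive, swatch 5 sits at t = (5 − 1)/(8 − 1) = 4/7 ≈ 0.5714.
R = 233 + 0.5714 × (21 − 233) = 111.863 → 112
G = 220 + 0.5714 × (89 − 220) = 145.147 → 145
B = 133 + 0.5714 × (188 − 133) = 164.427 → 164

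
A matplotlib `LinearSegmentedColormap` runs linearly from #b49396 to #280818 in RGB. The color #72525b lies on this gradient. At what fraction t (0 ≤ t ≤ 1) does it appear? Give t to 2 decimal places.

0.47

Invert the lerp on the R channel (largest span, 140): t = (114 − 180) / (40 − 180) = -66/-140 = 0.47143.
Check on G: (82 − 147)/(8 − 147) = 0.4676 ✓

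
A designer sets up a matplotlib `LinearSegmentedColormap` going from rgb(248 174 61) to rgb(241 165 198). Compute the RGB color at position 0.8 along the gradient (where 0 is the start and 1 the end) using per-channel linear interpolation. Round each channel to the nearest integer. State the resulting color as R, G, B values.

R = 248 + 0.8 × (241 − 248) = 248 + 0.8 × -7 = 242.4 → 242
G = 174 + 0.8 × (165 − 174) = 174 + 0.8 × -9 = 166.8 → 167
B = 61 + 0.8 × (198 − 61) = 61 + 0.8 × 137 = 170.6 → 171

(242, 167, 171)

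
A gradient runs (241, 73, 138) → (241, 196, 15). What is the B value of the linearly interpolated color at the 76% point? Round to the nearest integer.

45

B = 138 + 0.76 × (15 − 138) = 44.52 → 45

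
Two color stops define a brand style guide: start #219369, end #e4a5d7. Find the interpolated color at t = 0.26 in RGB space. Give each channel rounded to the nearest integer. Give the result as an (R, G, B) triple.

#219369 → (33, 147, 105); #e4a5d7 → (228, 165, 215).
R = 33 + 0.26 × (228 − 33) = 33 + 0.26 × 195 = 83.7 → 84
G = 147 + 0.26 × (165 − 147) = 147 + 0.26 × 18 = 151.68 → 152
B = 105 + 0.26 × (215 − 105) = 105 + 0.26 × 110 = 133.6 → 134

(84, 152, 134)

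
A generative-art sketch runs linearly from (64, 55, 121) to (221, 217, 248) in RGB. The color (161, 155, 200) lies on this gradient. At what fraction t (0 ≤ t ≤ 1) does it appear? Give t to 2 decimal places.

Invert the lerp on the G channel (largest span, 162): t = (155 − 55) / (217 − 55) = 100/162 = 0.61728.
Check on R: (161 − 64)/(221 − 64) = 0.6178 ✓

0.62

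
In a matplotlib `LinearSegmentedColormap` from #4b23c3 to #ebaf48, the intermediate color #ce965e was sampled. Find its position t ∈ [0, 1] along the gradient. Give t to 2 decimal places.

0.82

Invert the lerp on the R channel (largest span, 160): t = (206 − 75) / (235 − 75) = 131/160 = 0.81875.
Check on G: (150 − 35)/(175 − 35) = 0.8214 ✓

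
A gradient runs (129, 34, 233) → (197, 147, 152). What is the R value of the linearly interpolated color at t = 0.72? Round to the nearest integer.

178

R = 129 + 0.72 × (197 − 129) = 177.96 → 178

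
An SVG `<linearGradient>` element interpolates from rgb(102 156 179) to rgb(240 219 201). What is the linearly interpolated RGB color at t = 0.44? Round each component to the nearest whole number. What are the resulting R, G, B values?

(163, 184, 189)

R = 102 + 0.44 × (240 − 102) = 102 + 0.44 × 138 = 162.72 → 163
G = 156 + 0.44 × (219 − 156) = 156 + 0.44 × 63 = 183.72 → 184
B = 179 + 0.44 × (201 − 179) = 179 + 0.44 × 22 = 188.68 → 189
So the blended color is (163, 184, 189), about #a3b8bd.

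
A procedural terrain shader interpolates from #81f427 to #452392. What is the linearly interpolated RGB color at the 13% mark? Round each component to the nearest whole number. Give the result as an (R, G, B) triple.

(121, 217, 53)

#81f427 → (129, 244, 39); #452392 → (69, 35, 146).
13% corresponds to t = 0.13.
R = 129 + 0.13 × (69 − 129) = 129 + 0.13 × -60 = 121.2 → 121
G = 244 + 0.13 × (35 − 244) = 244 + 0.13 × -209 = 216.83 → 217
B = 39 + 0.13 × (146 − 39) = 39 + 0.13 × 107 = 52.91 → 53
So the blended color is (121, 217, 53), about #79d935.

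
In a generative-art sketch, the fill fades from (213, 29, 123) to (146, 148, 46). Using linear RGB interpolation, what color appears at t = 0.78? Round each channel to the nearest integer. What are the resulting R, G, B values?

(161, 122, 63)

R = 213 + 0.78 × (146 − 213) = 213 + 0.78 × -67 = 160.74 → 161
G = 29 + 0.78 × (148 − 29) = 29 + 0.78 × 119 = 121.82 → 122
B = 123 + 0.78 × (46 − 123) = 123 + 0.78 × -77 = 62.94 → 63
So the blended color is (161, 122, 63), about #a17a3f.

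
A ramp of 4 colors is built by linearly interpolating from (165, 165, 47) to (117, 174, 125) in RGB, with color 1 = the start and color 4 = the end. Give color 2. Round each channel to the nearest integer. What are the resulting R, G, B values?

(149, 168, 73)

With 4 swatches and endpoints inclusive, swatch 2 sits at t = (2 − 1)/(4 − 1) = 1/3 ≈ 0.3333.
R = 165 + 0.3333 × (117 − 165) = 149.002 → 149
G = 165 + 0.3333 × (174 − 165) = 168 → 168
B = 47 + 0.3333 × (125 − 47) = 72.997 → 73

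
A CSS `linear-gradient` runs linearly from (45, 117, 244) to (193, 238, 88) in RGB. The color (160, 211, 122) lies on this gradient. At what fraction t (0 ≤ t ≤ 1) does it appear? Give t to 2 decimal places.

Invert the lerp on the B channel (largest span, 156): t = (122 − 244) / (88 − 244) = -122/-156 = 0.78205.
Check on R: (160 − 45)/(193 − 45) = 0.777 ✓

0.78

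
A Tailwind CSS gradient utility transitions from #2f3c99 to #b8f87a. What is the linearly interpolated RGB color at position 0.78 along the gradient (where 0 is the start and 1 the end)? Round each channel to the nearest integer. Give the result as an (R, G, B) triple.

#2f3c99 → (47, 60, 153); #b8f87a → (184, 248, 122).
R = 47 + 0.78 × (184 − 47) = 47 + 0.78 × 137 = 153.86 → 154
G = 60 + 0.78 × (248 − 60) = 60 + 0.78 × 188 = 206.64 → 207
B = 153 + 0.78 × (122 − 153) = 153 + 0.78 × -31 = 128.82 → 129
So the blended color is (154, 207, 129), about #9acf81.

(154, 207, 129)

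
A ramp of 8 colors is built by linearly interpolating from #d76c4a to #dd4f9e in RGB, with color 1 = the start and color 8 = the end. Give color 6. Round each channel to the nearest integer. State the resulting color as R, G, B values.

With 8 swatches and endpoints inclusive, swatch 6 sits at t = (6 − 1)/(8 − 1) = 5/7 ≈ 0.7143.
#d76c4a → (215, 108, 74); #dd4f9e → (221, 79, 158).
R = 215 + 0.7143 × (221 − 215) = 219.286 → 219
G = 108 + 0.7143 × (79 − 108) = 87.285 → 87
B = 74 + 0.7143 × (158 − 74) = 134.001 → 134

(219, 87, 134)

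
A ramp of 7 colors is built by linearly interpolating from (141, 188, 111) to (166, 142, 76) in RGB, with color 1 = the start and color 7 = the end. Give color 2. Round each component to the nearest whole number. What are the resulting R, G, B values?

(145, 180, 105)

With 7 swatches and endpoints inclusive, swatch 2 sits at t = (2 − 1)/(7 − 1) = 1/6 ≈ 0.1667.
R = 141 + 0.1667 × (166 − 141) = 145.167 → 145
G = 188 + 0.1667 × (142 − 188) = 180.332 → 180
B = 111 + 0.1667 × (76 − 111) = 105.165 → 105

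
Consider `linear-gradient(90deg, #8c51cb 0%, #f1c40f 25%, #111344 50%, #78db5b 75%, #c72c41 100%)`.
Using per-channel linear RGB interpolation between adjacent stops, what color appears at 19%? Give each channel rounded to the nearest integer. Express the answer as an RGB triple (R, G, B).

(217, 168, 60)

19% lies between the 0% and 25% stops, so the local fraction is t = (19 − 0)/(25 − 0) = 19/25 ≈ 0.76.
#8c51cb → (140, 81, 203); #f1c40f → (241, 196, 15).
R = 140 + 0.76 × (241 − 140) = 216.76 → 217
G = 81 + 0.76 × (196 − 81) = 168.4 → 168
B = 203 + 0.76 × (15 − 203) = 60.12 → 60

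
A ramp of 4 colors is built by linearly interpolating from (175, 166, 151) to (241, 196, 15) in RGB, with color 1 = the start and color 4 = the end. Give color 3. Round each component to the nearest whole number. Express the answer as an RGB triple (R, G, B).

(219, 186, 60)

With 4 swatches and endpoints inclusive, swatch 3 sits at t = (3 − 1)/(4 − 1) = 2/3 ≈ 0.6667.
R = 175 + 0.6667 × (241 − 175) = 219.002 → 219
G = 166 + 0.6667 × (196 − 166) = 186.001 → 186
B = 151 + 0.6667 × (15 − 151) = 60.329 → 60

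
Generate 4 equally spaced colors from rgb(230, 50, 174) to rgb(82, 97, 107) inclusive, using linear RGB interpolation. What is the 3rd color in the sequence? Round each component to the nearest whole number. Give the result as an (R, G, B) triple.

(131, 81, 129)

With 4 swatches and endpoints inclusive, swatch 3 sits at t = (3 − 1)/(4 − 1) = 2/3 ≈ 0.6667.
R = 230 + 0.6667 × (82 − 230) = 131.328 → 131
G = 50 + 0.6667 × (97 − 50) = 81.335 → 81
B = 174 + 0.6667 × (107 − 174) = 129.331 → 129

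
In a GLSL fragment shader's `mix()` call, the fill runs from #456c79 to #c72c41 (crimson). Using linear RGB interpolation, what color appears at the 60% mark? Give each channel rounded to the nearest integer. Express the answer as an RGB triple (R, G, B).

#456c79 → (69, 108, 121); #c72c41 → (199, 44, 65).
60% corresponds to t = 0.6.
R = 69 + 0.6 × (199 − 69) = 69 + 0.6 × 130 = 147 → 147
G = 108 + 0.6 × (44 − 108) = 108 + 0.6 × -64 = 69.6 → 70
B = 121 + 0.6 × (65 − 121) = 121 + 0.6 × -56 = 87.4 → 87

(147, 70, 87)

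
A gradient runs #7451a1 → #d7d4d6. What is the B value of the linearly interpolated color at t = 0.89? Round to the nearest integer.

B₁ = 161 (from #7451a1), B₂ = 214 (from #d7d4d6).
B = 161 + 0.89 × (214 − 161) = 208.17 → 208

208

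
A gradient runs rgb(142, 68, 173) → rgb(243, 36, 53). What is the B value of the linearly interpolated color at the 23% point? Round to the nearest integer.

145

B = 173 + 0.23 × (53 − 173) = 145.4 → 145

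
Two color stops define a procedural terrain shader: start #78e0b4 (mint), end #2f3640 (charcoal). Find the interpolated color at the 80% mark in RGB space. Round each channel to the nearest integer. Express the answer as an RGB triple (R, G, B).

#78e0b4 → (120, 224, 180); #2f3640 → (47, 54, 64).
80% corresponds to t = 0.8.
R = 120 + 0.8 × (47 − 120) = 120 + 0.8 × -73 = 61.6 → 62
G = 224 + 0.8 × (54 − 224) = 224 + 0.8 × -170 = 88 → 88
B = 180 + 0.8 × (64 − 180) = 180 + 0.8 × -116 = 87.2 → 87

(62, 88, 87)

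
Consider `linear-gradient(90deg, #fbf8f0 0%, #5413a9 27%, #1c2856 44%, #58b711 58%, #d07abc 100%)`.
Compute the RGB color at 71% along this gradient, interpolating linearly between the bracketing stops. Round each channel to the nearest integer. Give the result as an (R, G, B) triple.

(125, 164, 70)

71% lies between the 58% and 100% stops, so the local fraction is t = (71 − 58)/(100 − 58) = 13/42 ≈ 0.3095.
#58b711 → (88, 183, 17); #d07abc → (208, 122, 188).
R = 88 + 0.3095 × (208 − 88) = 125.14 → 125
G = 183 + 0.3095 × (122 − 183) = 164.12 → 164
B = 17 + 0.3095 × (188 − 17) = 69.924 → 70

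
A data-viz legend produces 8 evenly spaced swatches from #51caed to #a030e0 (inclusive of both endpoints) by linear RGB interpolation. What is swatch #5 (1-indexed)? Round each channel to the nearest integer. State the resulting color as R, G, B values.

With 8 swatches and endpoints inclusive, swatch 5 sits at t = (5 − 1)/(8 − 1) = 4/7 ≈ 0.5714.
#51caed → (81, 202, 237); #a030e0 → (160, 48, 224).
R = 81 + 0.5714 × (160 − 81) = 126.141 → 126
G = 202 + 0.5714 × (48 − 202) = 114.004 → 114
B = 237 + 0.5714 × (224 − 237) = 229.572 → 230

(126, 114, 230)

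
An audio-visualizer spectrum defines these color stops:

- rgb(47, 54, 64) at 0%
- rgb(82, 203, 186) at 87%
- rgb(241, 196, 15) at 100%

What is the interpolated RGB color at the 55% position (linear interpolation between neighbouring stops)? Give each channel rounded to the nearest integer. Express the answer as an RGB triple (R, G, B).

(69, 148, 141)

55% lies between the 0% and 87% stops, so the local fraction is t = (55 − 0)/(87 − 0) = 55/87 ≈ 0.6322.
R = 47 + 0.6322 × (82 − 47) = 69.127 → 69
G = 54 + 0.6322 × (203 − 54) = 148.198 → 148
B = 64 + 0.6322 × (186 − 64) = 141.128 → 141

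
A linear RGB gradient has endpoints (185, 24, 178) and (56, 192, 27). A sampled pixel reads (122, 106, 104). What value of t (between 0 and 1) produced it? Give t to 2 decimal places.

0.49

Invert the lerp on the G channel (largest span, 168): t = (106 − 24) / (192 − 24) = 82/168 = 0.4881.
Check on R: (122 − 185)/(56 − 185) = 0.4884 ✓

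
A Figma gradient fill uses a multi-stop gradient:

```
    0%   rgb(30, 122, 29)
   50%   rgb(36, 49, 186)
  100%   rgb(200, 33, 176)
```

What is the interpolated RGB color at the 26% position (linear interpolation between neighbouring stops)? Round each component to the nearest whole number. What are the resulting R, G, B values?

(33, 84, 111)

26% lies between the 0% and 50% stops, so the local fraction is t = (26 − 0)/(50 − 0) = 26/50 ≈ 0.52.
R = 30 + 0.52 × (36 − 30) = 33.12 → 33
G = 122 + 0.52 × (49 − 122) = 84.04 → 84
B = 29 + 0.52 × (186 − 29) = 110.64 → 111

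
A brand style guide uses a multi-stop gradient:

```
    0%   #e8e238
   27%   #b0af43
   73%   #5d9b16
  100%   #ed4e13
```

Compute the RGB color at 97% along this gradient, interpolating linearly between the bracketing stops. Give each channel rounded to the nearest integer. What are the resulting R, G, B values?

97% lies between the 73% and 100% stops, so the local fraction is t = (97 − 73)/(100 − 73) = 24/27 ≈ 0.8889.
#5d9b16 → (93, 155, 22); #ed4e13 → (237, 78, 19).
R = 93 + 0.8889 × (237 − 93) = 221.002 → 221
G = 155 + 0.8889 × (78 − 155) = 86.555 → 87
B = 22 + 0.8889 × (19 − 22) = 19.333 → 19

(221, 87, 19)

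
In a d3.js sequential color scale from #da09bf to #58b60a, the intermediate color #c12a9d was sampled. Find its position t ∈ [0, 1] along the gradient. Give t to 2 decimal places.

0.19

Invert the lerp on the B channel (largest span, 181): t = (157 − 191) / (10 − 191) = -34/-181 = 0.18785.
Check on R: (193 − 218)/(88 − 218) = 0.1923 ✓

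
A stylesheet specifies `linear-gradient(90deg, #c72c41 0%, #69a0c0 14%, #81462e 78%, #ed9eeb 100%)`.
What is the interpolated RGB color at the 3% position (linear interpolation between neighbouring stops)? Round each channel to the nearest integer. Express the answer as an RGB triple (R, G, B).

(179, 69, 92)

3% lies between the 0% and 14% stops, so the local fraction is t = (3 − 0)/(14 − 0) = 3/14 ≈ 0.2143.
#c72c41 → (199, 44, 65); #69a0c0 → (105, 160, 192).
R = 199 + 0.2143 × (105 − 199) = 178.856 → 179
G = 44 + 0.2143 × (160 − 44) = 68.859 → 69
B = 65 + 0.2143 × (192 − 65) = 92.216 → 92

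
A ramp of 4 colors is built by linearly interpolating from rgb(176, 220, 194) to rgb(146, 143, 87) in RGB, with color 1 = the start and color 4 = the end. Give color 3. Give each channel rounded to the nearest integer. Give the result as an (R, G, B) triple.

(156, 169, 123)

With 4 swatches and endpoints inclusive, swatch 3 sits at t = (3 − 1)/(4 − 1) = 2/3 ≈ 0.6667.
R = 176 + 0.6667 × (146 − 176) = 155.999 → 156
G = 220 + 0.6667 × (143 − 220) = 168.664 → 169
B = 194 + 0.6667 × (87 − 194) = 122.663 → 123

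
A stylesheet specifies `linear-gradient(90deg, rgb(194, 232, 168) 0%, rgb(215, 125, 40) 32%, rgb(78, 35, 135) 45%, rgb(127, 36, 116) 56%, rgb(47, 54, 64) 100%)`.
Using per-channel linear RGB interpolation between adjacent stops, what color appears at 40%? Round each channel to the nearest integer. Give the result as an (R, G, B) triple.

40% lies between the 32% and 45% stops, so the local fraction is t = (40 − 32)/(45 − 32) = 8/13 ≈ 0.6154.
R = 215 + 0.6154 × (78 − 215) = 130.69 → 131
G = 125 + 0.6154 × (35 − 125) = 69.614 → 70
B = 40 + 0.6154 × (135 − 40) = 98.463 → 98

(131, 70, 98)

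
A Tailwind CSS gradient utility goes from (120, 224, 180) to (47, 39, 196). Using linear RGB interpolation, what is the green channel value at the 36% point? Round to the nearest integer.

G = 224 + 0.36 × (39 − 224) = 157.4 → 157

157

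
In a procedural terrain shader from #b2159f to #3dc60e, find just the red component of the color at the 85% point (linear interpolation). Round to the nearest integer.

R₁ = 178 (from #b2159f), R₂ = 61 (from #3dc60e).
R = 178 + 0.85 × (61 − 178) = 78.55 → 79

79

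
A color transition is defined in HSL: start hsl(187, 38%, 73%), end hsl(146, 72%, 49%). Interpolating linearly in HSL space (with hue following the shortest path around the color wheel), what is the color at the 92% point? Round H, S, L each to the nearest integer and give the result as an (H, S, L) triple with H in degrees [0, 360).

Hue arc: Δh = 146 − 187 = -41° (|Δh| ≤ 180, already the shorter path).
H = 187 + 0.92 × (-41) = 149.28 → 149°
S = 38 + 0.92 × (72 − 38) = 69.28 → 69%
L = 73 + 0.92 × (49 − 73) = 50.92 → 51%

(149, 69, 51)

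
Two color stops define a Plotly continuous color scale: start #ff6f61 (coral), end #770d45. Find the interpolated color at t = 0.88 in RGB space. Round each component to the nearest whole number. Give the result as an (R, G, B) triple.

(135, 25, 72)

#ff6f61 → (255, 111, 97); #770d45 → (119, 13, 69).
R = 255 + 0.88 × (119 − 255) = 255 + 0.88 × -136 = 135.32 → 135
G = 111 + 0.88 × (13 − 111) = 111 + 0.88 × -98 = 24.76 → 25
B = 97 + 0.88 × (69 − 97) = 97 + 0.88 × -28 = 72.36 → 72
So the blended color is (135, 25, 72), about #871948.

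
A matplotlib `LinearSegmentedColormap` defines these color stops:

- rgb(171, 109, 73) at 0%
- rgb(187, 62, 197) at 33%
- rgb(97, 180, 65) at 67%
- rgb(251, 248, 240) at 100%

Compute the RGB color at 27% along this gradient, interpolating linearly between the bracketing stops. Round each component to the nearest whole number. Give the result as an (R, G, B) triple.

(184, 71, 174)

27% lies between the 0% and 33% stops, so the local fraction is t = (27 − 0)/(33 − 0) = 27/33 ≈ 0.8182.
R = 171 + 0.8182 × (187 − 171) = 184.091 → 184
G = 109 + 0.8182 × (62 − 109) = 70.545 → 71
B = 73 + 0.8182 × (197 − 73) = 174.457 → 174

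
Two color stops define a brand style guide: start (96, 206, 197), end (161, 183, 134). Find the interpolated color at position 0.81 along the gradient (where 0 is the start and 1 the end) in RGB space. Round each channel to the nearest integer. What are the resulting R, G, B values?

(149, 187, 146)

R = 96 + 0.81 × (161 − 96) = 96 + 0.81 × 65 = 148.65 → 149
G = 206 + 0.81 × (183 − 206) = 206 + 0.81 × -23 = 187.37 → 187
B = 197 + 0.81 × (134 − 197) = 197 + 0.81 × -63 = 145.97 → 146
So the blended color is (149, 187, 146), about #95bb92.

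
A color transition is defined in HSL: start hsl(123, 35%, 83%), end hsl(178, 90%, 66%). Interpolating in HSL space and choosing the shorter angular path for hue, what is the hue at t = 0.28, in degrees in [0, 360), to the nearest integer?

138

Hue arc: Δh = 178 − 123 = 55° (|Δh| ≤ 180, already the shorter path).
H = 123 + 0.28 × (55) = 138.4 → 138°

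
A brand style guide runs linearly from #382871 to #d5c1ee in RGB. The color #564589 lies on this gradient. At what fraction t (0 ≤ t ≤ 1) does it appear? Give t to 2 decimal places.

Invert the lerp on the R channel (largest span, 157): t = (86 − 56) / (213 − 56) = 30/157 = 0.19108.
Check on G: (69 − 40)/(193 − 40) = 0.1895 ✓

0.19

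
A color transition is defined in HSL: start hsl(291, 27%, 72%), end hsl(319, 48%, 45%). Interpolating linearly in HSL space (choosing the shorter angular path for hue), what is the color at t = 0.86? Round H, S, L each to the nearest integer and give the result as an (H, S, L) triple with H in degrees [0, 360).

Hue arc: Δh = 319 − 291 = 28° (|Δh| ≤ 180, already the shorter path).
H = 291 + 0.86 × (28) = 315.08 → 315°
S = 27 + 0.86 × (48 − 27) = 45.06 → 45%
L = 72 + 0.86 × (45 − 72) = 48.78 → 49%

(315, 45, 49)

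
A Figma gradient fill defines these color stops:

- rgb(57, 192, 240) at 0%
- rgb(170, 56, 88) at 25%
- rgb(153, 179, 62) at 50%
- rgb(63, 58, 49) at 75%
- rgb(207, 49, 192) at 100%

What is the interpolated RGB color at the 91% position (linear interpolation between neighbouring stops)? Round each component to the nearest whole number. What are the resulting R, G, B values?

(155, 52, 141)

91% lies between the 75% and 100% stops, so the local fraction is t = (91 − 75)/(100 − 75) = 16/25 ≈ 0.64.
R = 63 + 0.64 × (207 − 63) = 155.16 → 155
G = 58 + 0.64 × (49 − 58) = 52.24 → 52
B = 49 + 0.64 × (192 − 49) = 140.52 → 141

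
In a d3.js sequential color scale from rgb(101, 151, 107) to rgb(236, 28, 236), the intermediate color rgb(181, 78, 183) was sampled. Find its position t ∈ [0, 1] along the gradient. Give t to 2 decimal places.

0.59

Invert the lerp on the R channel (largest span, 135): t = (181 − 101) / (236 − 101) = 80/135 = 0.59259.
Check on G: (78 − 151)/(28 − 151) = 0.5935 ✓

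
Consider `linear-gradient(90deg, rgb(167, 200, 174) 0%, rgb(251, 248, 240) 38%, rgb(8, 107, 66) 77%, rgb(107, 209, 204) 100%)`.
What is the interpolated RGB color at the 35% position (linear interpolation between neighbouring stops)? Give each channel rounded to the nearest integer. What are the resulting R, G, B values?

35% lies between the 0% and 38% stops, so the local fraction is t = (35 − 0)/(38 − 0) = 35/38 ≈ 0.9211.
R = 167 + 0.9211 × (251 − 167) = 244.372 → 244
G = 200 + 0.9211 × (248 − 200) = 244.213 → 244
B = 174 + 0.9211 × (240 − 174) = 234.793 → 235

(244, 244, 235)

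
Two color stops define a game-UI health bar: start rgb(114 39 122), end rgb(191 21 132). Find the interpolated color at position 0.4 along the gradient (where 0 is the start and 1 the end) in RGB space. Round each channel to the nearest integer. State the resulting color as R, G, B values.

(145, 32, 126)

R = 114 + 0.4 × (191 − 114) = 114 + 0.4 × 77 = 144.8 → 145
G = 39 + 0.4 × (21 − 39) = 39 + 0.4 × -18 = 31.8 → 32
B = 122 + 0.4 × (132 − 122) = 122 + 0.4 × 10 = 126 → 126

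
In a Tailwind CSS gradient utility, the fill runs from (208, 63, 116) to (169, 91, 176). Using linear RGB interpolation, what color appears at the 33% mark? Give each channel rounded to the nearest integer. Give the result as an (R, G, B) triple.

(195, 72, 136)

33% corresponds to t = 0.33.
R = 208 + 0.33 × (169 − 208) = 208 + 0.33 × -39 = 195.13 → 195
G = 63 + 0.33 × (91 − 63) = 63 + 0.33 × 28 = 72.24 → 72
B = 116 + 0.33 × (176 − 116) = 116 + 0.33 × 60 = 135.8 → 136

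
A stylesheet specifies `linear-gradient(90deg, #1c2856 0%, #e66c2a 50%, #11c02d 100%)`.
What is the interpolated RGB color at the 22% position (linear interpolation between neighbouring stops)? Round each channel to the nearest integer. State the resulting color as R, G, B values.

(117, 70, 67)

22% lies between the 0% and 50% stops, so the local fraction is t = (22 − 0)/(50 − 0) = 22/50 ≈ 0.44.
#1c2856 → (28, 40, 86); #e66c2a → (230, 108, 42).
R = 28 + 0.44 × (230 − 28) = 116.88 → 117
G = 40 + 0.44 × (108 − 40) = 69.92 → 70
B = 86 + 0.44 × (42 − 86) = 66.64 → 67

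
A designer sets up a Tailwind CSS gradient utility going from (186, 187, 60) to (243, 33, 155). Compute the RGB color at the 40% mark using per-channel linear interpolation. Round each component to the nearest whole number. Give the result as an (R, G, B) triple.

(209, 125, 98)

40% corresponds to t = 0.4.
R = 186 + 0.4 × (243 − 186) = 186 + 0.4 × 57 = 208.8 → 209
G = 187 + 0.4 × (33 − 187) = 187 + 0.4 × -154 = 125.4 → 125
B = 60 + 0.4 × (155 − 60) = 60 + 0.4 × 95 = 98 → 98
So the blended color is (209, 125, 98), about #d17d62.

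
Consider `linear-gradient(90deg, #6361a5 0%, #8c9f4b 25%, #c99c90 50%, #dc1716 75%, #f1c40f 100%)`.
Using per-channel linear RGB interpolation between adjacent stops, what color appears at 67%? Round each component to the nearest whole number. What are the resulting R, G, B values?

67% lies between the 50% and 75% stops, so the local fraction is t = (67 − 50)/(75 − 50) = 17/25 ≈ 0.68.
#c99c90 → (201, 156, 144); #dc1716 → (220, 23, 22).
R = 201 + 0.68 × (220 − 201) = 213.92 → 214
G = 156 + 0.68 × (23 − 156) = 65.56 → 66
B = 144 + 0.68 × (22 − 144) = 61.04 → 61

(214, 66, 61)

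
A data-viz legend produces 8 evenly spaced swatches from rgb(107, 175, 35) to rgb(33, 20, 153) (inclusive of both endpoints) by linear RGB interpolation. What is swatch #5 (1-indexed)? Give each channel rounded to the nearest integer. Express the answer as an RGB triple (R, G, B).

(65, 86, 102)

With 8 swatches and endpoints inclusive, swatch 5 sits at t = (5 − 1)/(8 − 1) = 4/7 ≈ 0.5714.
R = 107 + 0.5714 × (33 − 107) = 64.716 → 65
G = 175 + 0.5714 × (20 − 175) = 86.433 → 86
B = 35 + 0.5714 × (153 − 35) = 102.425 → 102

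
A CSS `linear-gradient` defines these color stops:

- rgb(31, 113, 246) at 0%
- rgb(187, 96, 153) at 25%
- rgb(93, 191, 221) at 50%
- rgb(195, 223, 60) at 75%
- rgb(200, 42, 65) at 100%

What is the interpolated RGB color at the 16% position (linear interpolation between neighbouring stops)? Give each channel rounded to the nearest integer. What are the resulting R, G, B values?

16% lies between the 0% and 25% stops, so the local fraction is t = (16 − 0)/(25 − 0) = 16/25 ≈ 0.64.
R = 31 + 0.64 × (187 − 31) = 130.84 → 131
G = 113 + 0.64 × (96 − 113) = 102.12 → 102
B = 246 + 0.64 × (153 − 246) = 186.48 → 186

(131, 102, 186)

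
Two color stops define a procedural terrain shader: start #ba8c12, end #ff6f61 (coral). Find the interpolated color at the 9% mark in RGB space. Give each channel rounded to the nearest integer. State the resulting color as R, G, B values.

(192, 137, 25)

#ba8c12 → (186, 140, 18); #ff6f61 → (255, 111, 97).
9% corresponds to t = 0.09.
R = 186 + 0.09 × (255 − 186) = 186 + 0.09 × 69 = 192.21 → 192
G = 140 + 0.09 × (111 − 140) = 140 + 0.09 × -29 = 137.39 → 137
B = 18 + 0.09 × (97 − 18) = 18 + 0.09 × 79 = 25.11 → 25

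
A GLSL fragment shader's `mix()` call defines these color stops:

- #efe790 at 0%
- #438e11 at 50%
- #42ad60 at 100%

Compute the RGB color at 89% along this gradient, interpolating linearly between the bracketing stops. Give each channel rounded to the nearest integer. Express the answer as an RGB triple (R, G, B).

89% lies between the 50% and 100% stops, so the local fraction is t = (89 − 50)/(100 − 50) = 39/50 ≈ 0.78.
#438e11 → (67, 142, 17); #42ad60 → (66, 173, 96).
R = 67 + 0.78 × (66 − 67) = 66.22 → 66
G = 142 + 0.78 × (173 − 142) = 166.18 → 166
B = 17 + 0.78 × (96 − 17) = 78.62 → 79

(66, 166, 79)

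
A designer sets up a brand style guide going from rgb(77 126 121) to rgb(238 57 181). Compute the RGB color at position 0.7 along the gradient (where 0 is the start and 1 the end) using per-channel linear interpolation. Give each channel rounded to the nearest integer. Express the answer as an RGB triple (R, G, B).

R = 77 + 0.7 × (238 − 77) = 77 + 0.7 × 161 = 189.7 → 190
G = 126 + 0.7 × (57 − 126) = 126 + 0.7 × -69 = 77.7 → 78
B = 121 + 0.7 × (181 − 121) = 121 + 0.7 × 60 = 163 → 163
So the blended color is (190, 78, 163), about #be4ea3.

(190, 78, 163)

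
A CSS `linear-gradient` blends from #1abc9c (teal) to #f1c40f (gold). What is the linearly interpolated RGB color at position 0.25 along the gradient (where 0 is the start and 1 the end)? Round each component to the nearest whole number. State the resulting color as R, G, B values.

(80, 190, 121)

#1abc9c → (26, 188, 156); #f1c40f → (241, 196, 15).
R = 26 + 0.25 × (241 − 26) = 26 + 0.25 × 215 = 79.75 → 80
G = 188 + 0.25 × (196 − 188) = 188 + 0.25 × 8 = 190 → 190
B = 156 + 0.25 × (15 − 156) = 156 + 0.25 × -141 = 120.75 → 121
So the blended color is (80, 190, 121), about #50be79.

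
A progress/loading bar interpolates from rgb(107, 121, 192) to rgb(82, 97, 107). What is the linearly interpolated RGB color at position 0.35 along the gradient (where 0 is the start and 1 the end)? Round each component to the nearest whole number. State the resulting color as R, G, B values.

R = 107 + 0.35 × (82 − 107) = 107 + 0.35 × -25 = 98.25 → 98
G = 121 + 0.35 × (97 − 121) = 121 + 0.35 × -24 = 112.6 → 113
B = 192 + 0.35 × (107 − 192) = 192 + 0.35 × -85 = 162.25 → 162

(98, 113, 162)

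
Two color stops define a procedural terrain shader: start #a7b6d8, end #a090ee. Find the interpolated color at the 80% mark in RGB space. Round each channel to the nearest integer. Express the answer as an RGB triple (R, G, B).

#a7b6d8 → (167, 182, 216); #a090ee → (160, 144, 238).
80% corresponds to t = 0.8.
R = 167 + 0.8 × (160 − 167) = 167 + 0.8 × -7 = 161.4 → 161
G = 182 + 0.8 × (144 − 182) = 182 + 0.8 × -38 = 151.6 → 152
B = 216 + 0.8 × (238 − 216) = 216 + 0.8 × 22 = 233.6 → 234

(161, 152, 234)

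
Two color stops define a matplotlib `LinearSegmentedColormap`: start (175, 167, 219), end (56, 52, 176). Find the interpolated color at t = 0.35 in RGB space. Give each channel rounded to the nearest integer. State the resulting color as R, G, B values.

R = 175 + 0.35 × (56 − 175) = 175 + 0.35 × -119 = 133.35 → 133
G = 167 + 0.35 × (52 − 167) = 167 + 0.35 × -115 = 126.75 → 127
B = 219 + 0.35 × (176 − 219) = 219 + 0.35 × -43 = 203.95 → 204

(133, 127, 204)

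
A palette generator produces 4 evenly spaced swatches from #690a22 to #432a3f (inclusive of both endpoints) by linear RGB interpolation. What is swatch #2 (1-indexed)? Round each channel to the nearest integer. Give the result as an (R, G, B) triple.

(92, 21, 44)

With 4 swatches and endpoints inclusive, swatch 2 sits at t = (2 − 1)/(4 − 1) = 1/3 ≈ 0.3333.
#690a22 → (105, 10, 34); #432a3f → (67, 42, 63).
R = 105 + 0.3333 × (67 − 105) = 92.335 → 92
G = 10 + 0.3333 × (42 − 10) = 20.666 → 21
B = 34 + 0.3333 × (63 − 34) = 43.666 → 44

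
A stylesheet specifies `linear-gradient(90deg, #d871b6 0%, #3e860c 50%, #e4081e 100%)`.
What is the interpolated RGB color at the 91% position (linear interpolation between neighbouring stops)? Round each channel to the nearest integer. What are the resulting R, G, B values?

(198, 31, 27)

91% lies between the 50% and 100% stops, so the local fraction is t = (91 − 50)/(100 − 50) = 41/50 ≈ 0.82.
#3e860c → (62, 134, 12); #e4081e → (228, 8, 30).
R = 62 + 0.82 × (228 − 62) = 198.12 → 198
G = 134 + 0.82 × (8 − 134) = 30.68 → 31
B = 12 + 0.82 × (30 − 12) = 26.76 → 27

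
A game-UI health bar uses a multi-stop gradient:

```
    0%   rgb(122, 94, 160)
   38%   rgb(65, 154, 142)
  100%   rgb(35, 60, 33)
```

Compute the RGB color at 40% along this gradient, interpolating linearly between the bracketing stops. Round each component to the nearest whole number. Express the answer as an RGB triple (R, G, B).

(64, 151, 138)

40% lies between the 38% and 100% stops, so the local fraction is t = (40 − 38)/(100 − 38) = 2/62 ≈ 0.0323.
R = 65 + 0.0323 × (35 − 65) = 64.031 → 64
G = 154 + 0.0323 × (60 − 154) = 150.964 → 151
B = 142 + 0.0323 × (33 − 142) = 138.479 → 138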